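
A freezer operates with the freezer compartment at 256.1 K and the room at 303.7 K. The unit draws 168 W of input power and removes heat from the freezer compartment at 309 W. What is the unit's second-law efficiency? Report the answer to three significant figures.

0.342

COP_actual = Q̇_C/Ẇ = 309.0/168.0 = 1.839.
The reservoir spacing is ΔT = 303.7 − 256.1 = 47.60 K.
COP_Carnot = T_C/ΔT = 256.10/47.60 = 5.380.
η_II = COP_actual/COP_Carnot = 1.839/5.380 = 0.3419.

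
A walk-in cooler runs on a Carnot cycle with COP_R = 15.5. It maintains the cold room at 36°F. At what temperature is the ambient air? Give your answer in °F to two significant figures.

68 °F

COP_R = T_C/(T_H − T_C) gives T_H − T_C = T_C/COP.
With T_C = 275.37 K, T_H = 275.37 × (1 + 1/15.5) = 293.14 K.
Converting, 293.14 K = 67.98°F.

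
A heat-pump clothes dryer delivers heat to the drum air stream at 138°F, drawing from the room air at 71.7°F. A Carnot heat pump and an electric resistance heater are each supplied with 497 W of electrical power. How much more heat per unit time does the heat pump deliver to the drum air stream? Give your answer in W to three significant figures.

In absolute terms T_C = 295.21 K and T_H = 332.04 K, so ΔT = 36.83 K.
COP_Carnot = T_H/ΔT = 332.04/36.83 = 9.015.
The heat pump delivers Q̇_H = COP × Ẇ = 4480 W; the resistance heater delivers Ẇ = 497.0 W.
Extra = (COP − 1)·Ẇ = 3983 W.

3980 W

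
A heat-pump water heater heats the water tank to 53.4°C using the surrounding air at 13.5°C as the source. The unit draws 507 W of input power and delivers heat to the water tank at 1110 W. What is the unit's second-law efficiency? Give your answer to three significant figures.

COP_actual = Q̇_H/Ẇ = 1110/507.0 = 2.189.
In absolute terms T_C = 286.65 K and T_H = 326.55 K, so ΔT = 39.90 K.
COP_Carnot = T_H/ΔT = 326.55/39.90 = 8.184.
η_II = COP_actual/COP_Carnot = 2.189/8.184 = 0.2675.

0.268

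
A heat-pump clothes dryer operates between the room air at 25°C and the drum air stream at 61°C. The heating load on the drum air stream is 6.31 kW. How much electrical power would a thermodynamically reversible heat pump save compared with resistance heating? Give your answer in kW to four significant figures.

5.630 kW

In absolute terms T_C = 298.15 K and T_H = 334.15 K, so ΔT = 36.00 K.
COP_Carnot = T_H/ΔT = 334.15/36.00 = 9.282.
Resistance heating needs Ẇ_res = Q̇_H = 6.310 kW; the reversible heat pump needs only Ẇ_hp = Q̇_H/COP = 0.6798 kW.
Saving = 6.310 − 0.6798 = 5.630 kW.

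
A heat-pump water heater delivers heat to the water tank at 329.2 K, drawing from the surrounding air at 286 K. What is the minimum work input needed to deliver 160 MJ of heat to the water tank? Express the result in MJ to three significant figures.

21.0 MJ

The reservoir spacing is ΔT = 329.2 − 286 = 43.20 K.
The reversible limit is COP_HP = T_H/ΔT = 7.620, so W_min = Q_H/COP = Q_H·ΔT/T_H.
W_min = 160.0 × 43.20/329.20 = 21.00 MJ.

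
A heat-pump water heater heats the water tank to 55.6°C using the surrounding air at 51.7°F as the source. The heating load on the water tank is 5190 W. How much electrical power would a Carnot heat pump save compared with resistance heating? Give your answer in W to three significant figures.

4490 W

In absolute terms T_C = 284.09 K and T_H = 328.75 K, so ΔT = 44.66 K.
COP_Carnot = T_H/ΔT = 328.75/44.66 = 7.362.
Resistance heating needs Ẇ_res = Q̇_H = 5190 W; the reversible heat pump needs only Ẇ_hp = Q̇_H/COP = 705.0 W.
Saving = 5190 − 705.0 = 4485 W.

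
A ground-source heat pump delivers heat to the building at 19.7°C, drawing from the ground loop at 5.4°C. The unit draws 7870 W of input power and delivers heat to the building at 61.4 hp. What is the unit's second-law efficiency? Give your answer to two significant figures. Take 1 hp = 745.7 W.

Converting, Q̇_H = 61.40 hp = 45790 W, so COP_actual = Q̇_H/Ẇ = 45790/7870 = 5.818.
In absolute terms T_C = 278.55 K and T_H = 292.85 K, so ΔT = 14.30 K.
COP_Carnot = T_H/ΔT = 292.85/14.30 = 20.48.
η_II = COP_actual/COP_Carnot = 5.818/20.48 = 0.2841.

0.28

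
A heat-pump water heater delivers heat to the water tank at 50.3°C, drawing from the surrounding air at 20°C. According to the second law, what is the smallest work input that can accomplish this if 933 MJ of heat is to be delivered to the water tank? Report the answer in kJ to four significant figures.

In absolute terms T_C = 293.15 K and T_H = 323.45 K, so ΔT = 30.30 K.
The reversible limit is COP_HP = T_H/ΔT = 10.67, so W_min = Q_H/COP = Q_H·ΔT/T_H.
W_min = 933.0 × 30.30/323.45 = 87.40 MJ = 87400 kJ.

87400 kJ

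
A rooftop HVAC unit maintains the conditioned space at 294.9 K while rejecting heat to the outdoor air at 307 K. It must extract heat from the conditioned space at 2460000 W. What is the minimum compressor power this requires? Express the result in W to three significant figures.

101000 W

The reservoir spacing is ΔT = 307 − 294.9 = 12.10 K.
COP_Carnot = T_C/ΔT = 294.90/12.10 = 24.37.
Ẇ_min = Q̇/COP_Carnot = 2460000/24.37 = 100900 W.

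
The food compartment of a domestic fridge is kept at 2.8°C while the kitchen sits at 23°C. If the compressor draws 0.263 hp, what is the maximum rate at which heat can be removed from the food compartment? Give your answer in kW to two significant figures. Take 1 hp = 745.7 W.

2.7 kW

In absolute terms T_C = 275.95 K and T_H = 296.15 K, so ΔT = 20.20 K.
COP_Carnot = T_C/ΔT = 275.95/20.20 = 13.66.
Q̇_max = COP_Carnot × Ẇ = 13.66 × 0.2630 hp = 3.593 hp = 2.679 kW.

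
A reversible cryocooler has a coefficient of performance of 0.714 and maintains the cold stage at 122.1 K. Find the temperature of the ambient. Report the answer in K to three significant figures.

COP_R = T_C/(T_H − T_C) gives T_H − T_C = T_C/COP.
With T_C = 122.10 K, T_H = 122.10 × (1 + 1/0.714) = 293.11 K.

293 K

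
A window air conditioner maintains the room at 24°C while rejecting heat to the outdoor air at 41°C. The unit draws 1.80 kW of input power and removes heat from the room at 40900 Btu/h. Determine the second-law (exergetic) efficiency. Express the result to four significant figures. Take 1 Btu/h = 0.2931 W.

0.3810

Converting, Q̇_C = 40900 Btu/h = 11.99 kW, so COP_actual = Q̇_C/Ẇ = 11.99/1.800 = 6.660.
In absolute terms T_C = 297.15 K and T_H = 314.15 K, so ΔT = 17.00 K.
COP_Carnot = T_C/ΔT = 297.15/17.00 = 17.48.
η_II = COP_actual/COP_Carnot = 6.660/17.48 = 0.3810.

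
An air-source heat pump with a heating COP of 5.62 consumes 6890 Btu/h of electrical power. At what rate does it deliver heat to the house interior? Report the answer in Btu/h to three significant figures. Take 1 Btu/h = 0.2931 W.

38700 Btu/h

Q̇_H = COP_HP × Ẇ = 5.62 × 6890 = 38720 Btu/h.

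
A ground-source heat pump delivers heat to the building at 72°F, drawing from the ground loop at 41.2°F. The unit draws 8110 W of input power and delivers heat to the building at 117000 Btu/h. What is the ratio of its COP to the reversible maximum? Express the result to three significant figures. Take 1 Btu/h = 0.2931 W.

Converting, Q̇_H = 117000 Btu/h = 34290 W, so COP_actual = Q̇_H/Ẇ = 34290/8110 = 4.228.
In absolute terms T_C = 278.26 K and T_H = 295.37 K, so ΔT = 17.11 K.
COP_Carnot = T_H/ΔT = 295.37/17.11 = 17.26.
η_II = COP_actual/COP_Carnot = 4.228/17.26 = 0.2450.

0.245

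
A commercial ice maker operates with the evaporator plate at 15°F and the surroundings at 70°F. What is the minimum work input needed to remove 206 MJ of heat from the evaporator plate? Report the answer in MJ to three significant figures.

23.9 MJ

In absolute terms T_C = 263.71 K and T_H = 294.26 K, so ΔT = 30.56 K.
The reversible limit is COP_R = T_C/ΔT = 8.630, so W_min = Q_C/COP = Q_C·ΔT/T_C.
W_min = 206.0 × 30.56/263.71 = 23.87 MJ.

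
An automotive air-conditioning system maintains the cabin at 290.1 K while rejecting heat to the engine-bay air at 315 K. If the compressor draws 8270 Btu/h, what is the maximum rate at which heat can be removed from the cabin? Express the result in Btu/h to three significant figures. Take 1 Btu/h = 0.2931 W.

The reservoir spacing is ΔT = 315 − 290.1 = 24.90 K.
COP_Carnot = T_C/ΔT = 290.10/24.90 = 11.65.
Q̇_max = COP_Carnot × Ẇ = 11.65 × 8270 Btu/h = 96350 Btu/h.

96400 Btu/h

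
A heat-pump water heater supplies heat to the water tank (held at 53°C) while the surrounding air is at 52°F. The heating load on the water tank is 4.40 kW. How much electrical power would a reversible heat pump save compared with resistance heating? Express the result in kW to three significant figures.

In absolute terms T_C = 284.26 K and T_H = 326.15 K, so ΔT = 41.89 K.
COP_Carnot = T_H/ΔT = 326.15/41.89 = 7.786.
Resistance heating needs Ẇ_res = Q̇_H = 4.400 kW; the reversible heat pump needs only Ẇ_hp = Q̇_H/COP = 0.5651 kW.
Saving = 4.400 − 0.5651 = 3.835 kW.

3.83 kW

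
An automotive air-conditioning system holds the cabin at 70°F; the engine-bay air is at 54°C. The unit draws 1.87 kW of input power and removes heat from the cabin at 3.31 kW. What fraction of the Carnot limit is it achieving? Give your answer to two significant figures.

0.20

COP_actual = Q̇_C/Ẇ = 3.310/1.870 = 1.770.
In absolute terms T_C = 294.26 K and T_H = 327.15 K, so ΔT = 32.89 K.
COP_Carnot = T_C/ΔT = 294.26/32.89 = 8.947.
η_II = COP_actual/COP_Carnot = 1.770/8.947 = 0.1978.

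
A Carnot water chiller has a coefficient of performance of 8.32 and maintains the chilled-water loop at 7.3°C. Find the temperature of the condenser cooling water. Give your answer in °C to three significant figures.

41.0 °C

COP_R = T_C/(T_H − T_C) gives T_H − T_C = T_C/COP.
With T_C = 280.45 K, T_H = 280.45 × (1 + 1/8.32) = 314.16 K.
Converting, 314.16 K = 41.01°C.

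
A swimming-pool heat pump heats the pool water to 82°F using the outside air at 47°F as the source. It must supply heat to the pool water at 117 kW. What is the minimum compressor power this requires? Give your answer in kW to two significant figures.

In absolute terms T_C = 281.48 K and T_H = 300.93 K, so ΔT = 19.44 K.
COP_Carnot = T_H/ΔT = 300.93/19.44 = 15.48.
Ẇ_min = Q̇/COP_Carnot = 117.0/15.48 = 7.560 kW.

7.6 kW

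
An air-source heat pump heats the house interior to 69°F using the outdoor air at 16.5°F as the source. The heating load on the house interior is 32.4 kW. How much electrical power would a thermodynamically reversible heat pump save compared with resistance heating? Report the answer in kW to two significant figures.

29 kW

In absolute terms T_C = 264.54 K and T_H = 293.71 K, so ΔT = 29.17 K.
COP_Carnot = T_H/ΔT = 293.71/29.17 = 10.07.
Resistance heating needs Ẇ_res = Q̇_H = 32.40 kW; the reversible heat pump needs only Ẇ_hp = Q̇_H/COP = 3.218 kW.
Saving = 32.40 − 3.218 = 29.18 kW.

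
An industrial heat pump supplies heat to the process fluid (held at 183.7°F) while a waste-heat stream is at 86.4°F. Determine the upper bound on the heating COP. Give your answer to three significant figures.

In absolute terms T_C = 303.37 K and T_H = 357.43 K, so ΔT = 54.06 K.
For a reversible cycle, COP_Carnot = T_H/ΔT = 357.43/54.06 = 6.612.

6.61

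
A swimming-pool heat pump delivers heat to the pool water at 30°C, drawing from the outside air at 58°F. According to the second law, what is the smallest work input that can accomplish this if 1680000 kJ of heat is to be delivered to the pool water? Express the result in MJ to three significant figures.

86.2 MJ

In absolute terms T_C = 287.59 K and T_H = 303.15 K, so ΔT = 15.56 K.
The reversible limit is COP_HP = T_H/ΔT = 19.49, so W_min = Q_H/COP = Q_H·ΔT/T_H.
W_min = 1680000 × 15.56/303.15 = 86210 kJ = 86.21 MJ.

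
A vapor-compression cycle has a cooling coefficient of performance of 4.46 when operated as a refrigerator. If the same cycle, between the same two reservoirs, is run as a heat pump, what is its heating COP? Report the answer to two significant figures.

The first law on one cycle gives Q_H = Q_C + W, so Q_H/W = Q_C/W + 1.
COP_HP = COP_R + 1 = 4.46 + 1 = 5.46.

5.5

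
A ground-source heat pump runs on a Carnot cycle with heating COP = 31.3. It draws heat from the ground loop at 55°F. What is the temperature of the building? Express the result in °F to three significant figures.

72.0 °F

COP_HP = T_H/(T_H − T_C) rearranges to T_H = COP·T_C/(COP − 1).
With T_C = 285.93 K, T_H = 31.3 × 285.93/30.30 = 295.36 K.
Converting, 295.36 K = 71.99°F.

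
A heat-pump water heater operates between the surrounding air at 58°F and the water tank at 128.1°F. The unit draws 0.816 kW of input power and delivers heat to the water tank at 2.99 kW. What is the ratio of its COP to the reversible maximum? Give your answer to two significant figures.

COP_actual = Q̇_H/Ẇ = 2.990/0.8160 = 3.664.
In absolute terms T_C = 287.59 K and T_H = 326.54 K, so ΔT = 38.94 K.
COP_Carnot = T_H/ΔT = 326.54/38.94 = 8.385.
η_II = COP_actual/COP_Carnot = 3.664/8.385 = 0.4370.

0.44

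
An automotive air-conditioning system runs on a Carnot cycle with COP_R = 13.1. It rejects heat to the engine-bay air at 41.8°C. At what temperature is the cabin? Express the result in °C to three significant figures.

For a Carnot refrigerator COP_R = T_C/(T_H − T_C), so T_C = COP·T_H/(1 + COP).
With T_H = 314.95 K, T_C = 13.1 × 314.95/14.10 = 292.61 K.
Converting, 292.61 K = 19.46°C.

19.5 °C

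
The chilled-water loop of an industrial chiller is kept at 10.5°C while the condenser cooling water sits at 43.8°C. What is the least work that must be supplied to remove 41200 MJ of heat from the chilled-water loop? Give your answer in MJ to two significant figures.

In absolute terms T_C = 283.65 K and T_H = 316.95 K, so ΔT = 33.30 K.
The reversible limit is COP_R = T_C/ΔT = 8.518, so W_min = Q_C/COP = Q_C·ΔT/T_C.
W_min = 41200 × 33.30/283.65 = 4837 MJ.

4800 MJ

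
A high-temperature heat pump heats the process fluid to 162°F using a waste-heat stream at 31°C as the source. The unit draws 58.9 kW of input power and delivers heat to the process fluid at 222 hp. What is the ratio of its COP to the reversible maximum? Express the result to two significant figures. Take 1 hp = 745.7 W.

Converting, Q̇_H = 222.0 hp = 165.5 kW, so COP_actual = Q̇_H/Ẇ = 165.5/58.90 = 2.811.
In absolute terms T_C = 304.15 K and T_H = 345.37 K, so ΔT = 41.22 K.
COP_Carnot = T_H/ΔT = 345.37/41.22 = 8.378.
η_II = COP_actual/COP_Carnot = 2.811/8.378 = 0.3355.

0.34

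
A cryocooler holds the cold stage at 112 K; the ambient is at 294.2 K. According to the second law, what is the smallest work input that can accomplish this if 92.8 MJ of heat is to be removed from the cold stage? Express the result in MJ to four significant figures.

The reservoir spacing is ΔT = 294.2 − 112 = 182.2 K.
The reversible limit is COP_R = T_C/ΔT = 0.6147, so W_min = Q_C/COP = Q_C·ΔT/T_C.
W_min = 92.80 × 182.2/112.00 = 151.0 MJ.

151.0 MJ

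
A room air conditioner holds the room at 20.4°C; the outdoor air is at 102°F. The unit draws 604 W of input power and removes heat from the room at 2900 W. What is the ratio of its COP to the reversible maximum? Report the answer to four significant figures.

0.3024

COP_actual = Q̇_C/Ẇ = 2900/604.0 = 4.801.
In absolute terms T_C = 293.55 K and T_H = 312.04 K, so ΔT = 18.49 K.
COP_Carnot = T_C/ΔT = 293.55/18.49 = 15.88.
η_II = COP_actual/COP_Carnot = 4.801/15.88 = 0.3024.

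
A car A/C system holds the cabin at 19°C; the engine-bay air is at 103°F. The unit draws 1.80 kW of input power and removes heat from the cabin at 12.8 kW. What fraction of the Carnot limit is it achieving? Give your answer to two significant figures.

COP_actual = Q̇_C/Ẇ = 12.80/1.800 = 7.111.
In absolute terms T_C = 292.15 K and T_H = 312.59 K, so ΔT = 20.44 K.
COP_Carnot = T_C/ΔT = 292.15/20.44 = 14.29.
η_II = COP_actual/COP_Carnot = 7.111/14.29 = 0.4976.

0.50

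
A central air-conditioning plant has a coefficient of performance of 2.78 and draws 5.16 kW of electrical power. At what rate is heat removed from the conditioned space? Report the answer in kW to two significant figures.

Q̇_C = COP × Ẇ = 2.78 × 5.160 = 14.34 kW.

14 kW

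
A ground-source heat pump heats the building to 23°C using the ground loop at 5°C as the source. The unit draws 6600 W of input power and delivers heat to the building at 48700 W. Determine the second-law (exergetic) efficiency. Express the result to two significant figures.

COP_actual = Q̇_H/Ẇ = 48700/6600 = 7.379.
In absolute terms T_C = 278.15 K and T_H = 296.15 K, so ΔT = 18.00 K.
COP_Carnot = T_H/ΔT = 296.15/18.00 = 16.45.
η_II = COP_actual/COP_Carnot = 7.379/16.45 = 0.4485.

0.45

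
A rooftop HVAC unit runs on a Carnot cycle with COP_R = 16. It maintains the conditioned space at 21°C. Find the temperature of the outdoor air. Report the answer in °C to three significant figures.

39.4 °C

COP_R = T_C/(T_H − T_C) gives T_H − T_C = T_C/COP.
With T_C = 294.15 K, T_H = 294.15 × (1 + 1/16) = 312.53 K.
Converting, 312.53 K = 39.38°C.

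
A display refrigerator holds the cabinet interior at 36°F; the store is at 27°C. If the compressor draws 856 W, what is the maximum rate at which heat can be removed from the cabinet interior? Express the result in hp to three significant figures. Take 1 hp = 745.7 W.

12.8 hp

In absolute terms T_C = 275.37 K and T_H = 300.15 K, so ΔT = 24.78 K.
COP_Carnot = T_C/ΔT = 275.37/24.78 = 11.11.
Q̇_max = COP_Carnot × Ẇ = 11.11 × 856.0 W = 9513 W = 12.76 hp.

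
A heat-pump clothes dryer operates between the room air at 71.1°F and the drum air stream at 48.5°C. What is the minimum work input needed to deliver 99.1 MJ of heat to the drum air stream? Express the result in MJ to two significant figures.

In absolute terms T_C = 294.87 K and T_H = 321.65 K, so ΔT = 26.78 K.
The reversible limit is COP_HP = T_H/ΔT = 12.01, so W_min = Q_H/COP = Q_H·ΔT/T_H.
W_min = 99.10 × 26.78/321.65 = 8.250 MJ.

8.3 MJ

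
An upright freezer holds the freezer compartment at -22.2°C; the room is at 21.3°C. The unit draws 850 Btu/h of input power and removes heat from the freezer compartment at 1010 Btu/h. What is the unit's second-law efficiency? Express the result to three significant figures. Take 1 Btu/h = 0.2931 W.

0.206

COP_actual = Q̇_C/Ẇ = 1010/850.0 = 1.188.
In absolute terms T_C = 250.95 K and T_H = 294.45 K, so ΔT = 43.50 K.
COP_Carnot = T_C/ΔT = 250.95/43.50 = 5.769.
η_II = COP_actual/COP_Carnot = 1.188/5.769 = 0.2060.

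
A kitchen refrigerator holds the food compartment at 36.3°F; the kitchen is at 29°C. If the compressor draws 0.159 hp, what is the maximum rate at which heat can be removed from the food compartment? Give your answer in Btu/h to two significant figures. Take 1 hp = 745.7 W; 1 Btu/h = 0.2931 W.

4200 Btu/h

In absolute terms T_C = 275.54 K and T_H = 302.15 K, so ΔT = 26.61 K.
COP_Carnot = T_C/ΔT = 275.54/26.61 = 10.35.
Q̇_max = COP_Carnot × Ẇ = 10.35 × 0.1590 hp = 1.646 hp = 4189 Btu/h.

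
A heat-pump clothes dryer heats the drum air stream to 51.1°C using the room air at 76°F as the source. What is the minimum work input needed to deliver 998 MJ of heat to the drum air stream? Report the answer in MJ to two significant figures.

In absolute terms T_C = 297.59 K and T_H = 324.25 K, so ΔT = 26.66 K.
The reversible limit is COP_HP = T_H/ΔT = 12.16, so W_min = Q_H/COP = Q_H·ΔT/T_H.
W_min = 998.0 × 26.66/324.25 = 82.04 MJ.

82 MJ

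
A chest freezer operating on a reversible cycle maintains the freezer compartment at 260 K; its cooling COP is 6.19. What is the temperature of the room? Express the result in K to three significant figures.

302 K

COP_R = T_C/(T_H − T_C) gives T_H − T_C = T_C/COP.
With T_C = 260.00 K, T_H = 260.00 × (1 + 1/6.19) = 302.00 K.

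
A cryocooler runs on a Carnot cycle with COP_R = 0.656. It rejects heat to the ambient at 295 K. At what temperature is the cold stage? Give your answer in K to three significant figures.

For a Carnot refrigerator COP_R = T_C/(T_H − T_C), so T_C = COP·T_H/(1 + COP).
With T_H = 295.00 K, T_C = 0.656 × 295.00/1.656 = 116.86 K.

117 K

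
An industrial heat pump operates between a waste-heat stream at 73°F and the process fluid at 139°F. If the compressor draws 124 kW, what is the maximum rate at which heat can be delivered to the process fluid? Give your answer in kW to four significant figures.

1125 kW

In absolute terms T_C = 295.93 K and T_H = 332.59 K, so ΔT = 36.67 K.
COP_Carnot = T_H/ΔT = 332.59/36.67 = 9.071.
Q̇_max = COP_Carnot × Ẇ = 9.071 × 124.0 kW = 1125 kW.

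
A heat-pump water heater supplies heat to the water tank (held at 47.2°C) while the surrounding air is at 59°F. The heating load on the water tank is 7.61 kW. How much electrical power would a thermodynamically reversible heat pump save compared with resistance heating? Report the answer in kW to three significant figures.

In absolute terms T_C = 288.15 K and T_H = 320.35 K, so ΔT = 32.20 K.
COP_Carnot = T_H/ΔT = 320.35/32.20 = 9.949.
Resistance heating needs Ẇ_res = Q̇_H = 7.610 kW; the reversible heat pump needs only Ẇ_hp = Q̇_H/COP = 0.7649 kW.
Saving = 7.610 − 0.7649 = 6.845 kW.

6.85 kW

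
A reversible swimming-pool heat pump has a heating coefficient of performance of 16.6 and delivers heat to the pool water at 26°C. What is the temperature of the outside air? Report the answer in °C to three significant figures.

7.98 °C

COP_HP = T_H/(T_H − T_C) gives T_H − T_C = T_H/COP.
With T_H = 299.15 K, T_C = 299.15 × (1 − 1/16.6) = 281.13 K.
Converting, 281.13 K = 7.98°C.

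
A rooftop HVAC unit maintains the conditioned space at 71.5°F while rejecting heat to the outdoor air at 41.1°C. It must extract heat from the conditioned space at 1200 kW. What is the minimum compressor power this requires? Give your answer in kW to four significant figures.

In absolute terms T_C = 295.09 K and T_H = 314.25 K, so ΔT = 19.16 K.
COP_Carnot = T_C/ΔT = 295.09/19.16 = 15.41.
Ẇ_min = Q̇/COP_Carnot = 1200/15.41 = 77.90 kW.

77.90 kW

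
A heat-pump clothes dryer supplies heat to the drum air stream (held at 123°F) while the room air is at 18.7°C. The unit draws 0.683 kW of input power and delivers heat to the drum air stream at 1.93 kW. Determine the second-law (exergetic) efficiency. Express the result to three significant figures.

COP_actual = Q̇_H/Ẇ = 1.930/0.6830 = 2.826.
In absolute terms T_C = 291.85 K and T_H = 323.71 K, so ΔT = 31.86 K.
COP_Carnot = T_H/ΔT = 323.71/31.86 = 10.16.
η_II = COP_actual/COP_Carnot = 2.826/10.16 = 0.2781.

0.278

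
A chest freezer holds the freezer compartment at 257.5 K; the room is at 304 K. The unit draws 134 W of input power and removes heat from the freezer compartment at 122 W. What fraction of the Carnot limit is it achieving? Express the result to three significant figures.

0.164

COP_actual = Q̇_C/Ẇ = 122.0/134.0 = 0.9104.
The reservoir spacing is ΔT = 304 − 257.5 = 46.50 K.
COP_Carnot = T_C/ΔT = 257.50/46.50 = 5.538.
η_II = COP_actual/COP_Carnot = 0.9104/5.538 = 0.1644.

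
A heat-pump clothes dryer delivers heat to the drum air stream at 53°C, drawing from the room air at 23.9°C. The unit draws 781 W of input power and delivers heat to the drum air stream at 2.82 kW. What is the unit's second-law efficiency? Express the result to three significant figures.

Converting, Q̇_H = 2.820 kW = 2820 W, so COP_actual = Q̇_H/Ẇ = 2820/781.0 = 3.611.
In absolute terms T_C = 297.05 K and T_H = 326.15 K, so ΔT = 29.10 K.
COP_Carnot = T_H/ΔT = 326.15/29.10 = 11.21.
η_II = COP_actual/COP_Carnot = 3.611/11.21 = 0.3222.

0.322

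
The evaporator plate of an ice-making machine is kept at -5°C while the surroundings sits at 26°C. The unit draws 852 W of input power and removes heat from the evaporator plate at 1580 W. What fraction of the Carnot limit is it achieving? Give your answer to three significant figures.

COP_actual = Q̇_C/Ẇ = 1580/852.0 = 1.854.
In absolute terms T_C = 268.15 K and T_H = 299.15 K, so ΔT = 31.00 K.
COP_Carnot = T_C/ΔT = 268.15/31.00 = 8.650.
η_II = COP_actual/COP_Carnot = 1.854/8.650 = 0.2144.

0.214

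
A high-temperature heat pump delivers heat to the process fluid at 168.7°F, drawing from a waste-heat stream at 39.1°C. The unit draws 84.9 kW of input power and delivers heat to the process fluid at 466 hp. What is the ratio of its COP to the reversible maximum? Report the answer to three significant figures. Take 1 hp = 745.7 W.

0.432

Converting, Q̇_H = 466.0 hp = 347.5 kW, so COP_actual = Q̇_H/Ẇ = 347.5/84.90 = 4.093.
In absolute terms T_C = 312.25 K and T_H = 349.09 K, so ΔT = 36.84 K.
COP_Carnot = T_H/ΔT = 349.09/36.84 = 9.475.
η_II = COP_actual/COP_Carnot = 4.093/9.475 = 0.4320.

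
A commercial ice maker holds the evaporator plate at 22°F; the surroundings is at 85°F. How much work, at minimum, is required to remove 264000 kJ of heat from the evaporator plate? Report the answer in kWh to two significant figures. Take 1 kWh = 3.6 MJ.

9.6 kWh

In absolute terms T_C = 267.59 K and T_H = 302.59 K, so ΔT = 35.00 K.
The reversible limit is COP_R = T_C/ΔT = 7.646, so W_min = Q_C/COP = Q_C·ΔT/T_C.
W_min = 264000 × 35.00/267.59 = 34530 kJ = 9.592 kWh.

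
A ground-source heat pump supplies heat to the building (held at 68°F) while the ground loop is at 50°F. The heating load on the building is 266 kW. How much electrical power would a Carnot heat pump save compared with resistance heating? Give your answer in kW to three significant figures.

257 kW

In absolute terms T_C = 283.15 K and T_H = 293.15 K, so ΔT = 10.00 K.
COP_Carnot = T_H/ΔT = 293.15/10.00 = 29.32.
Resistance heating needs Ẇ_res = Q̇_H = 266.0 kW; the reversible heat pump needs only Ẇ_hp = Q̇_H/COP = 9.074 kW.
Saving = 266.0 − 9.074 = 256.9 kW.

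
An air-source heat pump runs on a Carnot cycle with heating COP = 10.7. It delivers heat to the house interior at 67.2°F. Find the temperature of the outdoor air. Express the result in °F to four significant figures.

17.96 °F

COP_HP = T_H/(T_H − T_C) gives T_H − T_C = T_H/COP.
With T_H = 292.71 K, T_C = 292.71 × (1 − 1/10.7) = 265.35 K.
Converting, 265.35 K = 17.96°F.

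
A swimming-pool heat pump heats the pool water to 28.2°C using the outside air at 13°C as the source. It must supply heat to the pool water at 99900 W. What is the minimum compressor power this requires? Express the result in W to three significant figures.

In absolute terms T_C = 286.15 K and T_H = 301.35 K, so ΔT = 15.20 K.
COP_Carnot = T_H/ΔT = 301.35/15.20 = 19.83.
Ẇ_min = Q̇/COP_Carnot = 99900/19.83 = 5039 W.

5040 W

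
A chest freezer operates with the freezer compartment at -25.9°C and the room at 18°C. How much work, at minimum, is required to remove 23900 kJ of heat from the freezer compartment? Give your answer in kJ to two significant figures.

4200 kJ

In absolute terms T_C = 247.25 K and T_H = 291.15 K, so ΔT = 43.90 K.
The reversible limit is COP_R = T_C/ΔT = 5.632, so W_min = Q_C/COP = Q_C·ΔT/T_C.
W_min = 23900 × 43.90/247.25 = 4244 kJ.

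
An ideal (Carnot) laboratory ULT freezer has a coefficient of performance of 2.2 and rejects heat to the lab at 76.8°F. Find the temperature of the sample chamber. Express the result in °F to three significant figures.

For a Carnot refrigerator COP_R = T_C/(T_H − T_C), so T_C = COP·T_H/(1 + COP).
With T_H = 298.04 K, T_C = 2.2 × 298.04/3.200 = 204.90 K.
Converting, 204.90 K = -90.85°F.

-90.8 °F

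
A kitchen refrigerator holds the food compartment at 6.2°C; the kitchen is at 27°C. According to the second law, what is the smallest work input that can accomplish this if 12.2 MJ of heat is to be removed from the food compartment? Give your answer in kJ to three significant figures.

In absolute terms T_C = 279.35 K and T_H = 300.15 K, so ΔT = 20.80 K.
The reversible limit is COP_R = T_C/ΔT = 13.43, so W_min = Q_C/COP = Q_C·ΔT/T_C.
W_min = 12.20 × 20.80/279.35 = 0.9084 MJ = 908.4 kJ.

908 kJ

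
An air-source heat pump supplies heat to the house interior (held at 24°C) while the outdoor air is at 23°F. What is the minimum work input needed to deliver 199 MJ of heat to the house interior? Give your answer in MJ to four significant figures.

19.42 MJ

In absolute terms T_C = 268.15 K and T_H = 297.15 K, so ΔT = 29.00 K.
The reversible limit is COP_HP = T_H/ΔT = 10.25, so W_min = Q_H/COP = Q_H·ΔT/T_H.
W_min = 199.0 × 29.00/297.15 = 19.42 MJ.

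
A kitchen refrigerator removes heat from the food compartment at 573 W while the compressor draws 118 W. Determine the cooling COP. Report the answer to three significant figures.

4.86

The first law gives Q̇_H = Q̇_C + Ẇ, so the three rates are Q̇_C = 573.0, Q̇_H = 691.0, Ẇ = 118.0 W.
COP_R = Q̇_C/Ẇ = 573.0/118.0 = 4.856.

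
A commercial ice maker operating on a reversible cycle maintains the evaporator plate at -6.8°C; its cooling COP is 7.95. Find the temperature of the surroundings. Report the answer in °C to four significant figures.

26.70 °C

COP_R = T_C/(T_H − T_C) gives T_H − T_C = T_C/COP.
With T_C = 266.35 K, T_H = 266.35 × (1 + 1/7.95) = 299.85 K.
Converting, 299.85 K = 26.70°C.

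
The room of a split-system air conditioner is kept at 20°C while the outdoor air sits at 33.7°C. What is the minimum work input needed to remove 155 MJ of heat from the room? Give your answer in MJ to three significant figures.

In absolute terms T_C = 293.15 K and T_H = 306.85 K, so ΔT = 13.70 K.
The reversible limit is COP_R = T_C/ΔT = 21.40, so W_min = Q_C/COP = Q_C·ΔT/T_C.
W_min = 155.0 × 13.70/293.15 = 7.244 MJ.

7.24 MJ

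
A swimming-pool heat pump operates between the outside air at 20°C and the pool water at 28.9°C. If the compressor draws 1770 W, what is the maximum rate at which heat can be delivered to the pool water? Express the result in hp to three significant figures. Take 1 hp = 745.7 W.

80.6 hp

In absolute terms T_C = 293.15 K and T_H = 302.05 K, so ΔT = 8.900 K.
COP_Carnot = T_H/ΔT = 302.05/8.900 = 33.94.
Q̇_max = COP_Carnot × Ẇ = 33.94 × 1770 W = 60070 W = 80.56 hp.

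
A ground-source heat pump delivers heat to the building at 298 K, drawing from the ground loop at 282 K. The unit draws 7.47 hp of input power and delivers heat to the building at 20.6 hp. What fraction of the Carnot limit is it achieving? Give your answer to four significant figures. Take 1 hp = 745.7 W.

COP_actual = Q̇_H/Ẇ = 20.60/7.470 = 2.758.
The reservoir spacing is ΔT = 298 − 282 = 16.00 K.
COP_Carnot = T_H/ΔT = 298.00/16.00 = 18.63.
η_II = COP_actual/COP_Carnot = 2.758/18.63 = 0.1481.

0.1481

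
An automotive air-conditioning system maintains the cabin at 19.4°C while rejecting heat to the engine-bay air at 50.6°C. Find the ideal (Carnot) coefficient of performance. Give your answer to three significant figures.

9.38

In absolute terms T_C = 292.55 K and T_H = 323.75 K, so ΔT = 31.20 K.
For a reversible cycle, COP_Carnot = T_C/ΔT = 292.55/31.20 = 9.377.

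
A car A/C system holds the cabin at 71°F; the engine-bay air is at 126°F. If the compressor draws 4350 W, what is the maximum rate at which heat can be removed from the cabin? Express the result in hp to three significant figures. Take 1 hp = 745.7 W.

56.3 hp

In absolute terms T_C = 294.82 K and T_H = 325.37 K, so ΔT = 30.56 K.
COP_Carnot = T_C/ΔT = 294.82/30.56 = 9.649.
Q̇_max = COP_Carnot × Ẇ = 9.649 × 4350 W = 41970 W = 56.28 hp.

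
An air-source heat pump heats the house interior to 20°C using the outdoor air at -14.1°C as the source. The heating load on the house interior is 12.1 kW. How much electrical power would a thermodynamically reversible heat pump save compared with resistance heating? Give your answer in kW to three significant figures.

10.7 kW

In absolute terms T_C = 259.05 K and T_H = 293.15 K, so ΔT = 34.10 K.
COP_Carnot = T_H/ΔT = 293.15/34.10 = 8.597.
Resistance heating needs Ẇ_res = Q̇_H = 12.10 kW; the reversible heat pump needs only Ẇ_hp = Q̇_H/COP = 1.408 kW.
Saving = 12.10 − 1.408 = 10.69 kW.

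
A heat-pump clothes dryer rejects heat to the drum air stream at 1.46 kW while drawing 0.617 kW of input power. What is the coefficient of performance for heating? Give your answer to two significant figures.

2.4

The first law gives Q̇_H = Q̇_C + Ẇ, so the three rates are Q̇_C = 0.8430, Q̇_H = 1.460, Ẇ = 0.6170 kW.
COP_HP = Q̇_H/Ẇ = 1.460/0.6170 = 2.366.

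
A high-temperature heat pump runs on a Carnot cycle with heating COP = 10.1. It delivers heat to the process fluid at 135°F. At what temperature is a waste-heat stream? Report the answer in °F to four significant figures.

COP_HP = T_H/(T_H − T_C) gives T_H − T_C = T_H/COP.
With T_H = 330.37 K, T_C = 330.37 × (1 − 1/10.1) = 297.66 K.
Converting, 297.66 K = 76.12°F.

76.12 °F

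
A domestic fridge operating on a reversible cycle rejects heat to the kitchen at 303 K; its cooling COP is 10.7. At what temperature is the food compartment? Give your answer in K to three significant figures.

277 K

For a Carnot refrigerator COP_R = T_C/(T_H − T_C), so T_C = COP·T_H/(1 + COP).
With T_H = 303.00 K, T_C = 10.7 × 303.00/11.70 = 277.10 K.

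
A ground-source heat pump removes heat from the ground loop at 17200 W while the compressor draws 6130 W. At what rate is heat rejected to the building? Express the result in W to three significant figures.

23300 W

For a cyclic device the first law requires Q̇_H = Q̇_C + Ẇ.
Q̇_H = Q̇_C + Ẇ = 23330 W.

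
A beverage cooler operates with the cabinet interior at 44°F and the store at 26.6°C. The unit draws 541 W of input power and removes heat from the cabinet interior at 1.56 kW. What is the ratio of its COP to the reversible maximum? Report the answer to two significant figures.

0.21

Converting, Q̇_C = 1.560 kW = 1560 W, so COP_actual = Q̇_C/Ẇ = 1560/541.0 = 2.884.
In absolute terms T_C = 279.82 K and T_H = 299.75 K, so ΔT = 19.93 K.
COP_Carnot = T_C/ΔT = 279.82/19.93 = 14.04.
η_II = COP_actual/COP_Carnot = 2.884/14.04 = 0.2054.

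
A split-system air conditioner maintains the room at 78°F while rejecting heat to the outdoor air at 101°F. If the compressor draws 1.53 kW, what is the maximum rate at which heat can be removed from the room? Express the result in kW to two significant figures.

36 kW

In absolute terms T_C = 298.71 K and T_H = 311.48 K, so ΔT = 12.78 K.
COP_Carnot = T_C/ΔT = 298.71/12.78 = 23.38.
Q̇_max = COP_Carnot × Ẇ = 23.38 × 1.530 kW = 35.77 kW.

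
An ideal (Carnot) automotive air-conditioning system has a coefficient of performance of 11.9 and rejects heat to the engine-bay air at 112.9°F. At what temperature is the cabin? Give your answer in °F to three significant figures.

68.5 °F

For a Carnot refrigerator COP_R = T_C/(T_H − T_C), so T_C = COP·T_H/(1 + COP).
With T_H = 318.09 K, T_C = 11.9 × 318.09/12.90 = 293.44 K.
Converting, 293.44 K = 68.51°F.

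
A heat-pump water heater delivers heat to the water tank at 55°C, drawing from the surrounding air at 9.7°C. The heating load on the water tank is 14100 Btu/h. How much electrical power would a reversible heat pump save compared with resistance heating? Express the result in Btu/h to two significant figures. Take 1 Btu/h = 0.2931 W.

In absolute terms T_C = 282.85 K and T_H = 328.15 K, so ΔT = 45.30 K.
COP_Carnot = T_H/ΔT = 328.15/45.30 = 7.244.
Resistance heating needs Ẇ_res = Q̇_H = 14100 Btu/h; the reversible heat pump needs only Ẇ_hp = Q̇_H/COP = 1946 Btu/h.
Saving = 14100 − 1946 = 12150 Btu/h.

12000 Btu/h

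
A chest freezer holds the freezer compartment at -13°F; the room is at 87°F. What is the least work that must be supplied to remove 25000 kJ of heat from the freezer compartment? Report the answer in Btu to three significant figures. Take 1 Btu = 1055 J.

In absolute terms T_C = 248.15 K and T_H = 303.71 K, so ΔT = 55.56 K.
The reversible limit is COP_R = T_C/ΔT = 4.467, so W_min = Q_C/COP = Q_C·ΔT/T_C.
W_min = 25000 × 55.56/248.15 = 5597 kJ = 5305 Btu.

5310 Btu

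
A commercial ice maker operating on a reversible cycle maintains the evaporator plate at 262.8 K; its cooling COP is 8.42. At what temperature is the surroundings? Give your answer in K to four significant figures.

COP_R = T_C/(T_H − T_C) gives T_H − T_C = T_C/COP.
With T_C = 262.80 K, T_H = 262.80 × (1 + 1/8.42) = 294.01 K.

294.0 K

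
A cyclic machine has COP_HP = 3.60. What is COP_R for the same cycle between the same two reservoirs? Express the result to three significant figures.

Since Q_H = Q_C + W for any cycle, COP_R = Q_C/W = Q_H/W − 1.
COP_R = 3.60 − 1 = 2.60.

2.60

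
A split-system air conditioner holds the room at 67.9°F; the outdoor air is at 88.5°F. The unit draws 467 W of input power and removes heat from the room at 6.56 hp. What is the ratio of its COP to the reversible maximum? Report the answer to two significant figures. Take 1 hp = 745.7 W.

0.41

Converting, Q̇_C = 6.560 hp = 4892 W, so COP_actual = Q̇_C/Ẇ = 4892/467.0 = 10.47.
In absolute terms T_C = 293.09 K and T_H = 304.54 K, so ΔT = 11.44 K.
COP_Carnot = T_C/ΔT = 293.09/11.44 = 25.61.
η_II = COP_actual/COP_Carnot = 10.47/25.61 = 0.4090.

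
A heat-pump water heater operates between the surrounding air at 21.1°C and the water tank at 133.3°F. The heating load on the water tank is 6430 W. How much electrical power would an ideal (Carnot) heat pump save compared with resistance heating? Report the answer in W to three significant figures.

In absolute terms T_C = 294.25 K and T_H = 329.43 K, so ΔT = 35.18 K.
COP_Carnot = T_H/ΔT = 329.43/35.18 = 9.365.
Resistance heating needs Ẇ_res = Q̇_H = 6430 W; the reversible heat pump needs only Ẇ_hp = Q̇_H/COP = 686.6 W.
Saving = 6430 − 686.6 = 5743 W.

5740 W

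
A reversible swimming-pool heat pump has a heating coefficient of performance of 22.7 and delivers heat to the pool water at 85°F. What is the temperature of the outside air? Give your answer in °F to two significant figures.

COP_HP = T_H/(T_H − T_C) gives T_H − T_C = T_H/COP.
With T_H = 302.59 K, T_C = 302.59 × (1 − 1/22.7) = 289.26 K.
Converting, 289.26 K = 61.01°F.

61 °F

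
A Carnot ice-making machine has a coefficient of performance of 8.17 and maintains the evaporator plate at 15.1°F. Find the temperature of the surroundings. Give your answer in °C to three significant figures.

22.9 °C

COP_R = T_C/(T_H − T_C) gives T_H − T_C = T_C/COP.
With T_C = 263.76 K, T_H = 263.76 × (1 + 1/8.17) = 296.05 K.
Converting, 296.05 K = 22.90°C.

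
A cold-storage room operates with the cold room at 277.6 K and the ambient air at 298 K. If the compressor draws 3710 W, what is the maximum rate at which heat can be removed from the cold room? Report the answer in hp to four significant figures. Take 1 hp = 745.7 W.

The reservoir spacing is ΔT = 298 − 277.6 = 20.40 K.
COP_Carnot = T_C/ΔT = 277.60/20.40 = 13.61.
Q̇_max = COP_Carnot × Ẇ = 13.61 × 3710 W = 50490 W = 67.70 hp.

67.70 hp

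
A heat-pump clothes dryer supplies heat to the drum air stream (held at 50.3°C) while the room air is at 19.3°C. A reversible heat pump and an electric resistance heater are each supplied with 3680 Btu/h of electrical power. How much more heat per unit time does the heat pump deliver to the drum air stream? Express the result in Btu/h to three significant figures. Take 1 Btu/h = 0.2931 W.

34700 Btu/h

In absolute terms T_C = 292.45 K and T_H = 323.45 K, so ΔT = 31.00 K.
COP_Carnot = T_H/ΔT = 323.45/31.00 = 10.43.
The heat pump delivers Q̇_H = COP × Ẇ = 38400 Btu/h; the resistance heater delivers Ẇ = 3680 Btu/h.
Extra = (COP − 1)·Ẇ = 34720 Btu/h.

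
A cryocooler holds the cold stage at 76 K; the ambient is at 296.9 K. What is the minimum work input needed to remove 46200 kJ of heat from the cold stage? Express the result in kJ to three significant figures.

134000 kJ

The reservoir spacing is ΔT = 296.9 − 76 = 220.9 K.
The reversible limit is COP_R = T_C/ΔT = 0.3440, so W_min = Q_C/COP = Q_C·ΔT/T_C.
W_min = 46200 × 220.9/76.00 = 134300 kJ.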